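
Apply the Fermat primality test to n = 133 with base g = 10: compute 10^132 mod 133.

10^1 ≡ 10 (mod 133)
10^2 ≡ 10^2 = 100 ≡ 100 (mod 133)
10^4 ≡ 100^2 = 10000 ≡ 25 (mod 133)
10^8 ≡ 25^2 = 625 ≡ 93 (mod 133)
10^16 ≡ 93^2 = 8649 ≡ 4 (mod 133)
10^32 ≡ 4^2 = 16 ≡ 16 (mod 133)
10^64 ≡ 16^2 = 256 ≡ 123 (mod 133)
10^128 ≡ 123^2 = 15129 ≡ 100 (mod 133)
132 = 128 + 4 in binary powers of 2.
So 10^132 ≡ 100 · 25 ≡ 106 (mod 133).
Since 106 ≠ 1, base 10 is a Fermat witness: 133 is composite.

106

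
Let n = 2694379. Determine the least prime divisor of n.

2694379 is odd.
Digit sum 40, not divisible by 3.
Ends in 9: not divisible by 5.
7: 2694379 = 7·384911 + 2
11: 2694379 = 11·244943 + 6
13: 2694379 = 13·207259 + 12
17: 2694379 = 17·158492 + 15
19: 2694379 = 19·141809 + 8
23: 2694379 = 23·117146 + 21
29: 2694379 = 29·92909 + 18
31: 2694379 = 31·86915 + 14
37: 2694379 = 37·72821 + 2
41: 2694379 = 41·65716 + 23
43: 2694379 = 43·62659 + 42
47: 2694379 = 47·57327 + 10
53: 2694379 = 53·50837 + 18
59: 2694379 = 59·45667 + 26
61: 2694379 = 61·44170 + 9
67: 2694379 = 67·40214 + 41
71: 2694379 = 71·37949

71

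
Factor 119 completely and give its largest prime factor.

119 = 7 · 17
17 is prime.
So 119 = 7 · 17; the largest prime factor is 17.

17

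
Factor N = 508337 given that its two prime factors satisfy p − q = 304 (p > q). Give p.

881

Since p = q + 304, we have 508337 = q(q + 304), so q² + 304q − 508337 = 0.
Discriminant: 304² + 4·508337 = 92416 + 2033348 = 2125764; √2125764 = 1458.
q = (−304 + 1458)/2 = 577, and p = q + 304 = 881.
Check: 577 · 881 = 508337.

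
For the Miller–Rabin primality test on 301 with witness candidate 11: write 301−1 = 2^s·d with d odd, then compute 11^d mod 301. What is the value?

301 − 1 = 300 = 2^2 · 75, so d = 75.
11^1 ≡ 11 (mod 301)
11^2 ≡ 11^2 = 121 ≡ 121 (mod 301)
11^4 ≡ 121^2 = 14641 ≡ 193 (mod 301)
11^8 ≡ 193^2 = 37249 ≡ 226 (mod 301)
11^16 ≡ 226^2 = 51076 ≡ 207 (mod 301)
11^32 ≡ 207^2 = 42849 ≡ 107 (mod 301)
11^64 ≡ 107^2 = 11449 ≡ 11 (mod 301)
75 = 64 + 8 + 2 + 1 in binary powers of 2.
So 11^75 ≡ 11 · 226 · 121 · 11 ≡ 274 (mod 301).
Squaring chain: 274 → 127; never reaches −1, so base 11 is a Miller–Rabin witness that 301 is composite.

274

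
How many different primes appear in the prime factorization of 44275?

44275 = 5^2 · 1771
1771 = 7 · 253
253 = 11 · 23
44275 = 5^2 · 7 · 11 · 23, which has 4 distinct prime factors.

4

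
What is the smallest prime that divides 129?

129 is odd.
Digit sum 12, divisible by 3.

3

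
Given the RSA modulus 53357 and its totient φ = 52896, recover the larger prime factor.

233

φ(n) = (p−1)(q−1) = n − (p+q) + 1, so p + q = 53357 − 52896 + 1 = 462.
p and q are the roots of t² − 462t + 53357 = 0.
Discriminant: 462² − 4·53357 = 213444 − 213428 = 16; √16 = 4.
q = (462 − 4)/2 = 229, p = (462 + 4)/2 = 233.
Check: 229 · 233 = 53357.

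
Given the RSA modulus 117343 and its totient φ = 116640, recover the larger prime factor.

433

φ(n) = (p−1)(q−1) = n − (p+q) + 1, so p + q = 117343 − 116640 + 1 = 704.
p and q are the roots of t² − 704t + 117343 = 0.
Discriminant: 704² − 4·117343 = 495616 − 469372 = 26244; √26244 = 162.
q = (704 − 162)/2 = 271, p = (704 + 162)/2 = 433.
Check: 271 · 433 = 117343.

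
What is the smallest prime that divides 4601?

43

4601 is odd.
Digit sum 11, not divisible by 3.
Ends in 1: not divisible by 5.
7: 4601 = 7·657 + 2
11: 4601 = 11·418 + 3
13: 4601 = 13·353 + 12
17: 4601 = 17·270 + 11
19: 4601 = 19·242 + 3
23: 4601 = 23·200 + 1
29: 4601 = 29·158 + 19
31: 4601 = 31·148 + 13
37: 4601 = 37·124 + 13
41: 4601 = 41·112 + 9
43: 4601 = 43·107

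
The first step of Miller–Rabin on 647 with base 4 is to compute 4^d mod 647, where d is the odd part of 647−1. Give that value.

1

647 − 1 = 646 = 2^1 · 323, so d = 323.
4^1 ≡ 4 (mod 647)
4^2 ≡ 4^2 = 16 ≡ 16 (mod 647)
4^4 ≡ 16^2 = 256 ≡ 256 (mod 647)
4^8 ≡ 256^2 = 65536 ≡ 189 (mod 647)
4^16 ≡ 189^2 = 35721 ≡ 136 (mod 647)
4^32 ≡ 136^2 = 18496 ≡ 380 (mod 647)
4^64 ≡ 380^2 = 144400 ≡ 119 (mod 647)
4^128 ≡ 119^2 = 14161 ≡ 574 (mod 647)
4^256 ≡ 574^2 = 329476 ≡ 153 (mod 647)
323 = 256 + 64 + 2 + 1 in binary powers of 2.
So 4^323 ≡ 153 · 119 · 16 · 4 ≡ 1 (mod 647).
Since 4^d ≡ 1 (mod 647), base 4 does not prove 647 composite.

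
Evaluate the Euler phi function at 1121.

1044

Factor: 1121 = 19 · 59.
φ(1121) = (19−1) · (59−1) = 18 · 58 = 1044.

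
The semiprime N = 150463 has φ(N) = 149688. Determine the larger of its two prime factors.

φ(n) = (p−1)(q−1) = n − (p+q) + 1, so p + q = 150463 − 149688 + 1 = 776.
p and q are the roots of t² − 776t + 150463 = 0.
Discriminant: 776² − 4·150463 = 602176 − 601852 = 324; √324 = 18.
q = (776 − 18)/2 = 379, p = (776 + 18)/2 = 397.
Check: 379 · 397 = 150463.

397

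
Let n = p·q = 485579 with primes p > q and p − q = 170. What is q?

617

Since p = q + 170, we have 485579 = q(q + 170), so q² + 170q − 485579 = 0.
Discriminant: 170² + 4·485579 = 28900 + 1942316 = 1971216; √1971216 = 1404.
q = (−170 + 1404)/2 = 617, and p = q + 170 = 787.
Check: 617 · 787 = 485579.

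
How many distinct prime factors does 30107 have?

4

30107 = 7 · 4301
4301 = 11 · 391
391 = 17 · 23
30107 = 7 · 11 · 17 · 23, which has 4 distinct prime factors.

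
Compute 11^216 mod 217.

190

11^1 ≡ 11 (mod 217)
11^2 ≡ 11^2 = 121 ≡ 121 (mod 217)
11^4 ≡ 121^2 = 14641 ≡ 102 (mod 217)
11^8 ≡ 102^2 = 10404 ≡ 205 (mod 217)
11^16 ≡ 205^2 = 42025 ≡ 144 (mod 217)
11^32 ≡ 144^2 = 20736 ≡ 121 (mod 217)
11^64 ≡ 121^2 = 14641 ≡ 102 (mod 217)
11^128 ≡ 102^2 = 10404 ≡ 205 (mod 217)
216 = 128 + 64 + 16 + 8 in binary powers of 2.
So 11^216 ≡ 205 · 102 · 144 · 205 ≡ 190 (mod 217).
Since 190 ≠ 1, base 11 is a Fermat witness: 217 is composite.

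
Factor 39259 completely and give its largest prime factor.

83

39259 = 11 · 3569
3569 = 43 · 83
83 is prime.
So 39259 = 11 · 43 · 83; the largest prime factor is 83.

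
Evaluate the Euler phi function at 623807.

601344

Factor: 623807 = 59 · 97 · 109.
φ(623807) = (59−1) · (97−1) · (109−1) = 58 · 96 · 108 = 601344.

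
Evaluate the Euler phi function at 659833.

634800

Factor: 659833 = 47 · 101 · 139.
φ(659833) = (47−1) · (101−1) · (139−1) = 46 · 100 · 138 = 634800.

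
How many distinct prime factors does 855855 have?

855855 = 3^2 · 95095
95095 = 5 · 19019
19019 = 7 · 2717
2717 = 11 · 247
247 = 13 · 19
855855 = 3^2 · 5 · 7 · 11 · 13 · 19, which has 6 distinct prime factors.

6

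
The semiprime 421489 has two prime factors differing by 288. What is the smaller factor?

521

Since p = q + 288, we have 421489 = q(q + 288), so q² + 288q − 421489 = 0.
Discriminant: 288² + 4·421489 = 82944 + 1685956 = 1768900; √1768900 = 1330.
q = (−288 + 1330)/2 = 521, and p = q + 288 = 809.
Check: 521 · 809 = 421489.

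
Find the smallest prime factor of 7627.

29

7627 is odd.
Digit sum 22, not divisible by 3.
Ends in 7: not divisible by 5.
7: 7627 = 7·1089 + 4
11: 7627 = 11·693 + 4
13: 7627 = 13·586 + 9
17: 7627 = 17·448 + 11
19: 7627 = 19·401 + 8
23: 7627 = 23·331 + 14
29: 7627 = 29·263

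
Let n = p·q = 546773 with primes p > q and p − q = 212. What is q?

Since p = q + 212, we have 546773 = q(q + 212), so q² + 212q − 546773 = 0.
Discriminant: 212² + 4·546773 = 44944 + 2187092 = 2232036; √2232036 = 1494.
q = (−212 + 1494)/2 = 641, and p = q + 212 = 853.
Check: 641 · 853 = 546773.

641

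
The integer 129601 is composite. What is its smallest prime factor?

129601 is odd.
Digit sum 19, not divisible by 3.
Ends in 1: not divisible by 5.
7: 129601 = 7·18514 + 3
11: 129601 = 11·11781 + 10
13: 129601 = 13·9969 + 4
17: 129601 = 17·7623 + 10
19: 129601 = 19·6821 + 2
23: 129601 = 23·5634 + 19
29: 129601 = 29·4469

29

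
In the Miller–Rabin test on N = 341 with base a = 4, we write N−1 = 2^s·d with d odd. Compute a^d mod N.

1

341 − 1 = 340 = 2^2 · 85, so d = 85.
4^1 ≡ 4 (mod 341)
4^2 ≡ 4^2 = 16 ≡ 16 (mod 341)
4^4 ≡ 16^2 = 256 ≡ 256 (mod 341)
4^8 ≡ 256^2 = 65536 ≡ 64 (mod 341)
4^16 ≡ 64^2 = 4096 ≡ 4 (mod 341)
4^32 ≡ 4^2 = 16 ≡ 16 (mod 341)
4^64 ≡ 16^2 = 256 ≡ 256 (mod 341)
85 = 64 + 16 + 4 + 1 in binary powers of 2.
So 4^85 ≡ 256 · 4 · 256 · 4 ≡ 1 (mod 341).
Since 4^d ≡ 1 (mod 341), base 4 does not prove 341 composite.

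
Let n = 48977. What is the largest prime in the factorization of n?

48977 = 17 · 2881
2881 = 43 · 67
67 is prime.
So 48977 = 17 · 43 · 67; the largest prime factor is 67.

67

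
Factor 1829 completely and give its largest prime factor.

59

1829 = 31 · 59
59 is prime.
So 1829 = 31 · 59; the largest prime factor is 59.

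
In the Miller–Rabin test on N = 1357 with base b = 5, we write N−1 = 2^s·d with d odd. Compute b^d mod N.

1357 − 1 = 1356 = 2^2 · 339, so d = 339.
5^1 ≡ 5 (mod 1357)
5^2 ≡ 5^2 = 25 ≡ 25 (mod 1357)
5^4 ≡ 25^2 = 625 ≡ 625 (mod 1357)
5^8 ≡ 625^2 = 390625 ≡ 1166 (mod 1357)
5^16 ≡ 1166^2 = 1359556 ≡ 1199 (mod 1357)
5^32 ≡ 1199^2 = 1437601 ≡ 538 (mod 1357)
5^64 ≡ 538^2 = 289444 ≡ 403 (mod 1357)
5^128 ≡ 403^2 = 162409 ≡ 926 (mod 1357)
5^256 ≡ 926^2 = 857476 ≡ 1209 (mod 1357)
339 = 256 + 64 + 16 + 2 + 1 in binary powers of 2.
So 5^339 ≡ 1209 · 403 · 1199 · 25 · 5 ≡ 724 (mod 1357).
Squaring chain: 724 → 374; never reaches −1, so base 5 is a Miller–Rabin witness that 1357 is composite.

724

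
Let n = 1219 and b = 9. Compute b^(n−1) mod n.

289

9^1 ≡ 9 (mod 1219)
9^2 ≡ 9^2 = 81 ≡ 81 (mod 1219)
9^4 ≡ 81^2 = 6561 ≡ 466 (mod 1219)
9^8 ≡ 466^2 = 217156 ≡ 174 (mod 1219)
9^16 ≡ 174^2 = 30276 ≡ 1020 (mod 1219)
9^32 ≡ 1020^2 = 1040400 ≡ 593 (mod 1219)
9^64 ≡ 593^2 = 351649 ≡ 577 (mod 1219)
9^128 ≡ 577^2 = 332929 ≡ 142 (mod 1219)
9^256 ≡ 142^2 = 20164 ≡ 660 (mod 1219)
9^512 ≡ 660^2 = 435600 ≡ 417 (mod 1219)
9^1024 ≡ 417^2 = 173889 ≡ 791 (mod 1219)
1218 = 1024 + 128 + 64 + 2 in binary powers of 2.
So 9^1218 ≡ 791 · 142 · 577 · 81 ≡ 289 (mod 1219).
Since 289 ≠ 1, base 9 is a Fermat witness: 1219 is composite.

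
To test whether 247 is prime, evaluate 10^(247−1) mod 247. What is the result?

10^1 ≡ 10 (mod 247)
10^2 ≡ 10^2 = 100 ≡ 100 (mod 247)
10^4 ≡ 100^2 = 10000 ≡ 120 (mod 247)
10^8 ≡ 120^2 = 14400 ≡ 74 (mod 247)
10^16 ≡ 74^2 = 5476 ≡ 42 (mod 247)
10^32 ≡ 42^2 = 1764 ≡ 35 (mod 247)
10^64 ≡ 35^2 = 1225 ≡ 237 (mod 247)
10^128 ≡ 237^2 = 56169 ≡ 100 (mod 247)
246 = 128 + 64 + 32 + 16 + 4 + 2 in binary powers of 2.
So 10^246 ≡ 100 · 237 · 35 · 42 · 120 · 100 ≡ 235 (mod 247).
Since 235 ≠ 1, base 10 is a Fermat witness: 247 is composite.

235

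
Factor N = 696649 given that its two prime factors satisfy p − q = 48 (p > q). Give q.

Since p = q + 48, we have 696649 = q(q + 48), so q² + 48q − 696649 = 0.
Discriminant: 48² + 4·696649 = 2304 + 2786596 = 2788900; √2788900 = 1670.
q = (−48 + 1670)/2 = 811, and p = q + 48 = 859.
Check: 811 · 859 = 696649.

811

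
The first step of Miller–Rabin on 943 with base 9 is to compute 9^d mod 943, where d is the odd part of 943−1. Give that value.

943 − 1 = 942 = 2^1 · 471, so d = 471.
9^1 ≡ 9 (mod 943)
9^2 ≡ 9^2 = 81 ≡ 81 (mod 943)
9^4 ≡ 81^2 = 6561 ≡ 903 (mod 943)
9^8 ≡ 903^2 = 815409 ≡ 657 (mod 943)
9^16 ≡ 657^2 = 431649 ≡ 698 (mod 943)
9^32 ≡ 698^2 = 487204 ≡ 616 (mod 943)
9^64 ≡ 616^2 = 379456 ≡ 370 (mod 943)
9^128 ≡ 370^2 = 136900 ≡ 165 (mod 943)
9^256 ≡ 165^2 = 27225 ≡ 821 (mod 943)
471 = 256 + 128 + 64 + 16 + 4 + 2 + 1 in binary powers of 2.
So 9^471 ≡ 821 · 165 · 370 · 698 · 903 · 81 · 9 ≡ 278 (mod 943).
Squaring chain: 278; never reaches −1, so base 9 is a Miller–Rabin witness that 943 is composite.

278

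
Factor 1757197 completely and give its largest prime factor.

79

1757197 = 13 · 135169
135169 = 29 · 4661
4661 = 59 · 79
79 is prime.
So 1757197 = 13 · 29 · 59 · 79; the largest prime factor is 79.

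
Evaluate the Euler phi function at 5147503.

Factor: 5147503 = 149 · 179 · 193.
φ(5147503) = (149−1) · (179−1) · (193−1) = 148 · 178 · 192 = 5058048.

5058048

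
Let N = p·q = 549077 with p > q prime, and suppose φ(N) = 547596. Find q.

φ(n) = (p−1)(q−1) = n − (p+q) + 1, so p + q = 549077 − 547596 + 1 = 1482.
p and q are the roots of t² − 1482t + 549077 = 0.
Discriminant: 1482² − 4·549077 = 2196324 − 2196308 = 16; √16 = 4.
q = (1482 − 4)/2 = 739, p = (1482 + 4)/2 = 743.
Check: 739 · 743 = 549077.

739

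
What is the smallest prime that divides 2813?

2813 is odd.
Digit sum 14, not divisible by 3.
Ends in 3: not divisible by 5.
7: 2813 = 7·401 + 6
11: 2813 = 11·255 + 8
13: 2813 = 13·216 + 5
17: 2813 = 17·165 + 8
19: 2813 = 19·148 + 1
23: 2813 = 23·122 + 7
29: 2813 = 29·97

29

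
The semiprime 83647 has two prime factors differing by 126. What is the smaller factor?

Since p = q + 126, we have 83647 = q(q + 126), so q² + 126q − 83647 = 0.
Discriminant: 126² + 4·83647 = 15876 + 334588 = 350464; √350464 = 592.
q = (−126 + 592)/2 = 233, and p = q + 126 = 359.
Check: 233 · 359 = 83647.

233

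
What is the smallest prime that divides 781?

11

781 is odd.
Digit sum 16, not divisible by 3.
Ends in 1: not divisible by 5.
7: 781 = 7·111 + 4
11: 781 = 11·71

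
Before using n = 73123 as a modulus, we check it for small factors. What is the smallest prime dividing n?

83

73123 is odd.
Digit sum 16, not divisible by 3.
Ends in 3: not divisible by 5.
7: 73123 = 7·10446 + 1
11: 73123 = 11·6647 + 6
13: 73123 = 13·5624 + 11
17: 73123 = 17·4301 + 6
19: 73123 = 19·3848 + 11
23: 73123 = 23·3179 + 6
29: 73123 = 29·2521 + 14
31: 73123 = 31·2358 + 25
37: 73123 = 37·1976 + 11
41: 73123 = 41·1783 + 20
43: 73123 = 43·1700 + 23
47: 73123 = 47·1555 + 38
53: 73123 = 53·1379 + 36
59: 73123 = 59·1239 + 22
61: 73123 = 61·1198 + 45
67: 73123 = 67·1091 + 26
71: 73123 = 71·1029 + 64
73: 73123 = 73·1001 + 50
79: 73123 = 79·925 + 48
83: 73123 = 83·881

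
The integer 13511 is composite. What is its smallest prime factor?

13511 is odd.
Digit sum 11, not divisible by 3.
Ends in 1: not divisible by 5.
7: 13511 = 7·1930 + 1
11: 13511 = 11·1228 + 3
13: 13511 = 13·1039 + 4
17: 13511 = 17·794 + 13
19: 13511 = 19·711 + 2
23: 13511 = 23·587 + 10
29: 13511 = 29·465 + 26
31: 13511 = 31·435 + 26
37: 13511 = 37·365 + 6
41: 13511 = 41·329 + 22
43: 13511 = 43·314 + 9
47: 13511 = 47·287 + 22
53: 13511 = 53·254 + 49
59: 13511 = 59·229

59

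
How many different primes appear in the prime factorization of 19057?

3

19057 = 17 · 1121
1121 = 19 · 59
19057 = 17 · 19 · 59, which has 3 distinct prime factors.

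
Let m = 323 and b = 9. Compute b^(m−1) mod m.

251

9^1 ≡ 9 (mod 323)
9^2 ≡ 9^2 = 81 ≡ 81 (mod 323)
9^4 ≡ 81^2 = 6561 ≡ 101 (mod 323)
9^8 ≡ 101^2 = 10201 ≡ 188 (mod 323)
9^16 ≡ 188^2 = 35344 ≡ 137 (mod 323)
9^32 ≡ 137^2 = 18769 ≡ 35 (mod 323)
9^64 ≡ 35^2 = 1225 ≡ 256 (mod 323)
9^128 ≡ 256^2 = 65536 ≡ 290 (mod 323)
9^256 ≡ 290^2 = 84100 ≡ 120 (mod 323)
322 = 256 + 64 + 2 in binary powers of 2.
So 9^322 ≡ 120 · 256 · 81 ≡ 251 (mod 323).
Since 251 ≠ 1, base 9 is a Fermat witness: 323 is composite.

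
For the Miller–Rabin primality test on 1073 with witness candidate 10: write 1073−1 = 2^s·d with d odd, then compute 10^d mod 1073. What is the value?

1046

1073 − 1 = 1072 = 2^4 · 67, so d = 67.
10^1 ≡ 10 (mod 1073)
10^2 ≡ 10^2 = 100 ≡ 100 (mod 1073)
10^4 ≡ 100^2 = 10000 ≡ 343 (mod 1073)
10^8 ≡ 343^2 = 117649 ≡ 692 (mod 1073)
10^16 ≡ 692^2 = 478864 ≡ 306 (mod 1073)
10^32 ≡ 306^2 = 93636 ≡ 285 (mod 1073)
10^64 ≡ 285^2 = 81225 ≡ 750 (mod 1073)
67 = 64 + 2 + 1 in binary powers of 2.
So 10^67 ≡ 750 · 100 · 10 ≡ 1046 (mod 1073).
Squaring chain: 1046 → 729 → 306 → 285; never reaches −1, so base 10 is a Miller–Rabin witness that 1073 is composite.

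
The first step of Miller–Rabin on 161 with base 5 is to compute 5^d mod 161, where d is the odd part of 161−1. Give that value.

161 − 1 = 160 = 2^5 · 5, so d = 5.
5^1 ≡ 5 (mod 161)
5^2 ≡ 5^2 = 25 ≡ 25 (mod 161)
5^4 ≡ 25^2 = 625 ≡ 142 (mod 161)
5 = 4 + 1 in binary powers of 2.
So 5^5 ≡ 142 · 5 ≡ 66 (mod 161).
Squaring chain: 66 → 9 → 81 → 121 → 151; never reaches −1, so base 5 is a Miller–Rabin witness that 161 is composite.

66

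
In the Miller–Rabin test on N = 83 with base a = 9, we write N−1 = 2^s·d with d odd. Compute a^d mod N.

1

83 − 1 = 82 = 2^1 · 41, so d = 41.
9^1 ≡ 9 (mod 83)
9^2 ≡ 9^2 = 81 ≡ 81 (mod 83)
9^4 ≡ 81^2 = 6561 ≡ 4 (mod 83)
9^8 ≡ 4^2 = 16 ≡ 16 (mod 83)
9^16 ≡ 16^2 = 256 ≡ 7 (mod 83)
9^32 ≡ 7^2 = 49 ≡ 49 (mod 83)
41 = 32 + 8 + 1 in binary powers of 2.
So 9^41 ≡ 49 · 16 · 9 ≡ 1 (mod 83).
Since 9^d ≡ 1 (mod 83), base 9 does not prove 83 composite.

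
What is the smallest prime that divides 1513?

17

1513 is odd.
Digit sum 10, not divisible by 3.
Ends in 3: not divisible by 5.
7: 1513 = 7·216 + 1
11: 1513 = 11·137 + 6
13: 1513 = 13·116 + 5
17: 1513 = 17·89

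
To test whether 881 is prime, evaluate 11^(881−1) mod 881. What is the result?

11^1 ≡ 11 (mod 881)
11^2 ≡ 11^2 = 121 ≡ 121 (mod 881)
11^4 ≡ 121^2 = 14641 ≡ 545 (mod 881)
11^8 ≡ 545^2 = 297025 ≡ 128 (mod 881)
11^16 ≡ 128^2 = 16384 ≡ 526 (mod 881)
11^32 ≡ 526^2 = 276676 ≡ 42 (mod 881)
11^64 ≡ 42^2 = 1764 ≡ 2 (mod 881)
11^128 ≡ 2^2 = 4 ≡ 4 (mod 881)
11^256 ≡ 4^2 = 16 ≡ 16 (mod 881)
11^512 ≡ 16^2 = 256 ≡ 256 (mod 881)
880 = 512 + 256 + 64 + 32 + 16 in binary powers of 2.
So 11^880 ≡ 256 · 16 · 2 · 42 · 526 ≡ 1 (mod 881).
Since the result is 1, base 11 gives no evidence that 881 is composite.

1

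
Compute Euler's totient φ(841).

Factor: 841 = 29^2.
φ(841) = 29^1·(29−1) = 812.

812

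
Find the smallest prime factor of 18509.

18509 is odd.
Digit sum 23, not divisible by 3.
Ends in 9: not divisible by 5.
7: 18509 = 7·2644 + 1
11: 18509 = 11·1682 + 7
13: 18509 = 13·1423 + 10
17: 18509 = 17·1088 + 13
19: 18509 = 19·974 + 3
23: 18509 = 23·804 + 17
29: 18509 = 29·638 + 7
31: 18509 = 31·597 + 2
37: 18509 = 37·500 + 9
41: 18509 = 41·451 + 18
43: 18509 = 43·430 + 19
47: 18509 = 47·393 + 38
53: 18509 = 53·349 + 12
59: 18509 = 59·313 + 42
61: 18509 = 61·303 + 26
67: 18509 = 67·276 + 17
71: 18509 = 71·260 + 49
73: 18509 = 73·253 + 40
79: 18509 = 79·234 + 23
83: 18509 = 83·223

83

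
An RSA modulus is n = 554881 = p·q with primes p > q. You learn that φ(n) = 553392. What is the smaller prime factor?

733

φ(n) = (p−1)(q−1) = n − (p+q) + 1, so p + q = 554881 − 553392 + 1 = 1490.
p and q are the roots of t² − 1490t + 554881 = 0.
Discriminant: 1490² − 4·554881 = 2220100 − 2219524 = 576; √576 = 24.
q = (1490 − 24)/2 = 733, p = (1490 + 24)/2 = 757.
Check: 733 · 757 = 554881.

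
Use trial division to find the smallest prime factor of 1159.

19

1159 is odd.
Digit sum 16, not divisible by 3.
Ends in 9: not divisible by 5.
7: 1159 = 7·165 + 4
11: 1159 = 11·105 + 4
13: 1159 = 13·89 + 2
17: 1159 = 17·68 + 3
19: 1159 = 19·61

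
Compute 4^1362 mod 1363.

836

4^1 ≡ 4 (mod 1363)
4^2 ≡ 4^2 = 16 ≡ 16 (mod 1363)
4^4 ≡ 16^2 = 256 ≡ 256 (mod 1363)
4^8 ≡ 256^2 = 65536 ≡ 112 (mod 1363)
4^16 ≡ 112^2 = 12544 ≡ 277 (mod 1363)
4^32 ≡ 277^2 = 76729 ≡ 401 (mod 1363)
4^64 ≡ 401^2 = 160801 ≡ 1330 (mod 1363)
4^128 ≡ 1330^2 = 1768900 ≡ 1089 (mod 1363)
4^256 ≡ 1089^2 = 1185921 ≡ 111 (mod 1363)
4^512 ≡ 111^2 = 12321 ≡ 54 (mod 1363)
4^1024 ≡ 54^2 = 2916 ≡ 190 (mod 1363)
1362 = 1024 + 256 + 64 + 16 + 2 in binary powers of 2.
So 4^1362 ≡ 190 · 111 · 1330 · 277 · 16 ≡ 836 (mod 1363).
Since 836 ≠ 1, base 4 is a Fermat witness: 1363 is composite.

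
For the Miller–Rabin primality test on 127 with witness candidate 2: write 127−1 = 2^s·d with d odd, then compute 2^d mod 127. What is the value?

127 − 1 = 126 = 2^1 · 63, so d = 63.
2^1 ≡ 2 (mod 127)
2^2 ≡ 2^2 = 4 ≡ 4 (mod 127)
2^4 ≡ 4^2 = 16 ≡ 16 (mod 127)
2^8 ≡ 16^2 = 256 ≡ 2 (mod 127)
2^16 ≡ 2^2 = 4 ≡ 4 (mod 127)
2^32 ≡ 4^2 = 16 ≡ 16 (mod 127)
63 = 32 + 16 + 8 + 4 + 2 + 1 in binary powers of 2.
So 2^63 ≡ 16 · 4 · 2 · 16 · 4 · 2 ≡ 1 (mod 127).
Since 2^d ≡ 1 (mod 127), base 2 does not prove 127 composite.

1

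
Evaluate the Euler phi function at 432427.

411840

Factor: 432427 = 41 · 53 · 199.
φ(432427) = (41−1) · (53−1) · (199−1) = 40 · 52 · 198 = 411840.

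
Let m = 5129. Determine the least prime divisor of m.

5129 is odd.
Digit sum 17, not divisible by 3.
Ends in 9: not divisible by 5.
7: 5129 = 7·732 + 5
11: 5129 = 11·466 + 3
13: 5129 = 13·394 + 7
17: 5129 = 17·301 + 12
19: 5129 = 19·269 + 18
23: 5129 = 23·223

23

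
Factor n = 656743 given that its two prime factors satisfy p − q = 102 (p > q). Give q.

Since p = q + 102, we have 656743 = q(q + 102), so q² + 102q − 656743 = 0.
Discriminant: 102² + 4·656743 = 10404 + 2626972 = 2637376; √2637376 = 1624.
q = (−102 + 1624)/2 = 761, and p = q + 102 = 863.
Check: 761 · 863 = 656743.

761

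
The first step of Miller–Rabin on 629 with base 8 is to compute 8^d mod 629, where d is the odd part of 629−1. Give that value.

629 − 1 = 628 = 2^2 · 157, so d = 157.
8^1 ≡ 8 (mod 629)
8^2 ≡ 8^2 = 64 ≡ 64 (mod 629)
8^4 ≡ 64^2 = 4096 ≡ 322 (mod 629)
8^8 ≡ 322^2 = 103684 ≡ 528 (mod 629)
8^16 ≡ 528^2 = 278784 ≡ 137 (mod 629)
8^32 ≡ 137^2 = 18769 ≡ 528 (mod 629)
8^64 ≡ 528^2 = 278784 ≡ 137 (mod 629)
8^128 ≡ 137^2 = 18769 ≡ 528 (mod 629)
157 = 128 + 16 + 8 + 4 + 1 in binary powers of 2.
So 8^157 ≡ 528 · 137 · 528 · 322 · 8 ≡ 230 (mod 629).
Squaring chain: 230 → 64; never reaches −1, so base 8 is a Miller–Rabin witness that 629 is composite.

230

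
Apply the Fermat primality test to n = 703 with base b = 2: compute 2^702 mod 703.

2^1 ≡ 2 (mod 703)
2^2 ≡ 2^2 = 4 ≡ 4 (mod 703)
2^4 ≡ 4^2 = 16 ≡ 16 (mod 703)
2^8 ≡ 16^2 = 256 ≡ 256 (mod 703)
2^16 ≡ 256^2 = 65536 ≡ 157 (mod 703)
2^32 ≡ 157^2 = 24649 ≡ 44 (mod 703)
2^64 ≡ 44^2 = 1936 ≡ 530 (mod 703)
2^128 ≡ 530^2 = 280900 ≡ 403 (mod 703)
2^256 ≡ 403^2 = 162409 ≡ 16 (mod 703)
2^512 ≡ 16^2 = 256 ≡ 256 (mod 703)
702 = 512 + 128 + 32 + 16 + 8 + 4 + 2 in binary powers of 2.
So 2^702 ≡ 256 · 403 · 44 · 157 · 256 · 16 · 4 ≡ 628 (mod 703).
Since 628 ≠ 1, base 2 is a Fermat witness: 703 is composite.

628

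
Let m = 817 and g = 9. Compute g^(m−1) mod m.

9^1 ≡ 9 (mod 817)
9^2 ≡ 9^2 = 81 ≡ 81 (mod 817)
9^4 ≡ 81^2 = 6561 ≡ 25 (mod 817)
9^8 ≡ 25^2 = 625 ≡ 625 (mod 817)
9^16 ≡ 625^2 = 390625 ≡ 99 (mod 817)
9^32 ≡ 99^2 = 9801 ≡ 814 (mod 817)
9^64 ≡ 814^2 = 662596 ≡ 9 (mod 817)
9^128 ≡ 9^2 = 81 ≡ 81 (mod 817)
9^256 ≡ 81^2 = 6561 ≡ 25 (mod 817)
9^512 ≡ 25^2 = 625 ≡ 625 (mod 817)
816 = 512 + 256 + 32 + 16 in binary powers of 2.
So 9^816 ≡ 625 · 25 · 814 · 99 ≡ 752 (mod 817).
Since 752 ≠ 1, base 9 is a Fermat witness: 817 is composite.

752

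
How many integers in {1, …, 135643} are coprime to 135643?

Factor: 135643 = 17 · 79 · 101.
φ(135643) = (17−1) · (79−1) · (101−1) = 16 · 78 · 100 = 124800.

124800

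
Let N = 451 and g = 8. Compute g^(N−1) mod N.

8^1 ≡ 8 (mod 451)
8^2 ≡ 8^2 = 64 ≡ 64 (mod 451)
8^4 ≡ 64^2 = 4096 ≡ 37 (mod 451)
8^8 ≡ 37^2 = 1369 ≡ 16 (mod 451)
8^16 ≡ 16^2 = 256 ≡ 256 (mod 451)
8^32 ≡ 256^2 = 65536 ≡ 141 (mod 451)
8^64 ≡ 141^2 = 19881 ≡ 37 (mod 451)
8^128 ≡ 37^2 = 1369 ≡ 16 (mod 451)
8^256 ≡ 16^2 = 256 ≡ 256 (mod 451)
450 = 256 + 128 + 64 + 2 in binary powers of 2.
So 8^450 ≡ 256 · 16 · 37 · 64 ≡ 122 (mod 451).
Since 122 ≠ 1, base 8 is a Fermat witness: 451 is composite.

122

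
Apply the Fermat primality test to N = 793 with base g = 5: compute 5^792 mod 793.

508

5^1 ≡ 5 (mod 793)
5^2 ≡ 5^2 = 25 ≡ 25 (mod 793)
5^4 ≡ 25^2 = 625 ≡ 625 (mod 793)
5^8 ≡ 625^2 = 390625 ≡ 469 (mod 793)
5^16 ≡ 469^2 = 219961 ≡ 300 (mod 793)
5^32 ≡ 300^2 = 90000 ≡ 391 (mod 793)
5^64 ≡ 391^2 = 152881 ≡ 625 (mod 793)
5^128 ≡ 625^2 = 390625 ≡ 469 (mod 793)
5^256 ≡ 469^2 = 219961 ≡ 300 (mod 793)
5^512 ≡ 300^2 = 90000 ≡ 391 (mod 793)
792 = 512 + 256 + 16 + 8 in binary powers of 2.
So 5^792 ≡ 391 · 300 · 300 · 469 ≡ 508 (mod 793).
Since 508 ≠ 1, base 5 is a Fermat witness: 793 is composite.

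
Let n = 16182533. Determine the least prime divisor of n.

16182533 is odd.
Digit sum 29, not divisible by 3.
Ends in 3: not divisible by 5.
7: 16182533 = 7·2311790 + 3
11: 16182533 = 11·1471139 + 4
13: 16182533 = 13·1244810 + 3
17: 16182533 = 17·951913 + 12
19: 16182533 = 19·851712 + 5
23: 16182533 = 23·703588 + 9
29: 16182533 = 29·558018 + 11
31: 16182533 = 31·522017 + 6
37: 16182533 = 37·437365 + 28
41: 16182533 = 41·394695 + 38
43: 16182533 = 43·376337 + 42
47: 16182533 = 47·344309 + 10
53: 16182533 = 53·305330 + 43
59: 16182533 = 59·274280 + 13
61: 16182533 = 61·265287 + 26
67: 16182533 = 67·241530 + 23
71: 16182533 = 71·227923

71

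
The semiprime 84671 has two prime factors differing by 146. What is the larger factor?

373

Since p = q + 146, we have 84671 = q(q + 146), so q² + 146q − 84671 = 0.
Discriminant: 146² + 4·84671 = 21316 + 338684 = 360000; √360000 = 600.
q = (−146 + 600)/2 = 227, and p = q + 146 = 373.
Check: 227 · 373 = 84671.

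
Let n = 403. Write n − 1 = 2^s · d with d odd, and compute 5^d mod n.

187

403 − 1 = 402 = 2^1 · 201, so d = 201.
5^1 ≡ 5 (mod 403)
5^2 ≡ 5^2 = 25 ≡ 25 (mod 403)
5^4 ≡ 25^2 = 625 ≡ 222 (mod 403)
5^8 ≡ 222^2 = 49284 ≡ 118 (mod 403)
5^16 ≡ 118^2 = 13924 ≡ 222 (mod 403)
5^32 ≡ 222^2 = 49284 ≡ 118 (mod 403)
5^64 ≡ 118^2 = 13924 ≡ 222 (mod 403)
5^128 ≡ 222^2 = 49284 ≡ 118 (mod 403)
201 = 128 + 64 + 8 + 1 in binary powers of 2.
So 5^201 ≡ 118 · 222 · 118 · 5 ≡ 187 (mod 403).
Squaring chain: 187; never reaches −1, so base 5 is a Miller–Rabin witness that 403 is composite.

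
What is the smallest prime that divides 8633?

8633 is odd.
Digit sum 20, not divisible by 3.
Ends in 3: not divisible by 5.
7: 8633 = 7·1233 + 2
11: 8633 = 11·784 + 9
13: 8633 = 13·664 + 1
17: 8633 = 17·507 + 14
19: 8633 = 19·454 + 7
23: 8633 = 23·375 + 8
29: 8633 = 29·297 + 20
31: 8633 = 31·278 + 15
37: 8633 = 37·233 + 12
41: 8633 = 41·210 + 23
43: 8633 = 43·200 + 33
47: 8633 = 47·183 + 32
53: 8633 = 53·162 + 47
59: 8633 = 59·146 + 19
61: 8633 = 61·141 + 32
67: 8633 = 67·128 + 57
71: 8633 = 71·121 + 42
73: 8633 = 73·118 + 19
79: 8633 = 79·109 + 22
83: 8633 = 83·104 + 1
89: 8633 = 89·97

89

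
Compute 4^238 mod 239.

4^1 ≡ 4 (mod 239)
4^2 ≡ 4^2 = 16 ≡ 16 (mod 239)
4^4 ≡ 16^2 = 256 ≡ 17 (mod 239)
4^8 ≡ 17^2 = 289 ≡ 50 (mod 239)
4^16 ≡ 50^2 = 2500 ≡ 110 (mod 239)
4^32 ≡ 110^2 = 12100 ≡ 150 (mod 239)
4^64 ≡ 150^2 = 22500 ≡ 34 (mod 239)
4^128 ≡ 34^2 = 1156 ≡ 200 (mod 239)
238 = 128 + 64 + 32 + 8 + 4 + 2 in binary powers of 2.
So 4^238 ≡ 200 · 34 · 150 · 50 · 17 · 16 ≡ 1 (mod 239).
Since the result is 1, base 4 gives no evidence that 239 is composite.

1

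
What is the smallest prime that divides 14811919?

14811919 is odd.
Digit sum 34, not divisible by 3.
Ends in 9: not divisible by 5.
7: 14811919 = 7·2115988 + 3
11: 14811919 = 11·1346538 + 1
13: 14811919 = 13·1139378 + 5
17: 14811919 = 17·871289 + 6
19: 14811919 = 19·779574 + 13
23: 14811919 = 23·643996 + 11
29: 14811919 = 29·510755 + 24
31: 14811919 = 31·477803 + 26
37: 14811919 = 37·400322 + 5
41: 14811919 = 41·361266 + 13
43: 14811919 = 43·344463 + 10
47: 14811919 = 47·315147 + 10
53: 14811919 = 53·279470 + 9
59: 14811919 = 59·251049 + 28
61: 14811919 = 61·242818 + 21
67: 14811919 = 67·221073 + 28
71: 14811919 = 71·208618 + 41
73: 14811919 = 73·202903

73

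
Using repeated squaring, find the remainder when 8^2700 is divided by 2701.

8^1 ≡ 8 (mod 2701)
8^2 ≡ 8^2 = 64 ≡ 64 (mod 2701)
8^4 ≡ 64^2 = 4096 ≡ 1395 (mod 2701)
8^8 ≡ 1395^2 = 1946025 ≡ 1305 (mod 2701)
8^16 ≡ 1305^2 = 1703025 ≡ 1395 (mod 2701)
8^32 ≡ 1395^2 = 1946025 ≡ 1305 (mod 2701)
8^64 ≡ 1305^2 = 1703025 ≡ 1395 (mod 2701)
8^128 ≡ 1395^2 = 1946025 ≡ 1305 (mod 2701)
8^256 ≡ 1305^2 = 1703025 ≡ 1395 (mod 2701)
8^512 ≡ 1395^2 = 1946025 ≡ 1305 (mod 2701)
8^1024 ≡ 1305^2 = 1703025 ≡ 1395 (mod 2701)
8^2048 ≡ 1395^2 = 1946025 ≡ 1305 (mod 2701)
2700 = 2048 + 512 + 128 + 8 + 4 in binary powers of 2.
So 8^2700 ≡ 1305 · 1305 · 1305 · 1305 · 1395 ≡ 1 (mod 2701).
Since the result is 1, base 8 gives no evidence that 2701 is composite.

1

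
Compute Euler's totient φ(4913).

4624

Factor: 4913 = 17^3.
φ(4913) = 17^2·(17−1) = 4624.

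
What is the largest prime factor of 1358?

1358 = 2 · 679
679 = 7 · 97
97 is prime.
So 1358 = 2 · 7 · 97; the largest prime factor is 97.

97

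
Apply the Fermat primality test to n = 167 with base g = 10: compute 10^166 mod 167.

1

10^1 ≡ 10 (mod 167)
10^2 ≡ 10^2 = 100 ≡ 100 (mod 167)
10^4 ≡ 100^2 = 10000 ≡ 147 (mod 167)
10^8 ≡ 147^2 = 21609 ≡ 66 (mod 167)
10^16 ≡ 66^2 = 4356 ≡ 14 (mod 167)
10^32 ≡ 14^2 = 196 ≡ 29 (mod 167)
10^64 ≡ 29^2 = 841 ≡ 6 (mod 167)
10^128 ≡ 6^2 = 36 ≡ 36 (mod 167)
166 = 128 + 32 + 4 + 2 in binary powers of 2.
So 10^166 ≡ 36 · 29 · 147 · 100 ≡ 1 (mod 167).
Since the result is 1, base 10 gives no evidence that 167 is composite.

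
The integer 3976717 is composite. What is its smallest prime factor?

47

3976717 is odd.
Digit sum 40, not divisible by 3.
Ends in 7: not divisible by 5.
7: 3976717 = 7·568102 + 3
11: 3976717 = 11·361519 + 8
13: 3976717 = 13·305901 + 4
17: 3976717 = 17·233924 + 9
19: 3976717 = 19·209300 + 17
23: 3976717 = 23·172900 + 17
29: 3976717 = 29·137128 + 5
31: 3976717 = 31·128281 + 6
37: 3976717 = 37·107478 + 31
41: 3976717 = 41·96993 + 4
43: 3976717 = 43·92481 + 34
47: 3976717 = 47·84611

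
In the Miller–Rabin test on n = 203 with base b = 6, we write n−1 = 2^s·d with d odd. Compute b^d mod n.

13

203 − 1 = 202 = 2^1 · 101, so d = 101.
6^1 ≡ 6 (mod 203)
6^2 ≡ 6^2 = 36 ≡ 36 (mod 203)
6^4 ≡ 36^2 = 1296 ≡ 78 (mod 203)
6^8 ≡ 78^2 = 6084 ≡ 197 (mod 203)
6^16 ≡ 197^2 = 38809 ≡ 36 (mod 203)
6^32 ≡ 36^2 = 1296 ≡ 78 (mod 203)
6^64 ≡ 78^2 = 6084 ≡ 197 (mod 203)
101 = 64 + 32 + 4 + 1 in binary powers of 2.
So 6^101 ≡ 197 · 78 · 78 · 6 ≡ 13 (mod 203).
Squaring chain: 13; never reaches −1, so base 6 is a Miller–Rabin witness that 203 is composite.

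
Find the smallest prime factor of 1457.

31

1457 is odd.
Digit sum 17, not divisible by 3.
Ends in 7: not divisible by 5.
7: 1457 = 7·208 + 1
11: 1457 = 11·132 + 5
13: 1457 = 13·112 + 1
17: 1457 = 17·85 + 12
19: 1457 = 19·76 + 13
23: 1457 = 23·63 + 8
29: 1457 = 29·50 + 7
31: 1457 = 31·47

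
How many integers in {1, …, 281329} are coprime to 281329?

Factor: 281329 = 29 · 89 · 109.
φ(281329) = (29−1) · (89−1) · (109−1) = 28 · 88 · 108 = 266112.

266112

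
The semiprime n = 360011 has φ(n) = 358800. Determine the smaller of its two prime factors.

φ(n) = (p−1)(q−1) = n − (p+q) + 1, so p + q = 360011 − 358800 + 1 = 1212.
p and q are the roots of t² − 1212t + 360011 = 0.
Discriminant: 1212² − 4·360011 = 1468944 − 1440044 = 28900; √28900 = 170.
q = (1212 − 170)/2 = 521, p = (1212 + 170)/2 = 691.
Check: 521 · 691 = 360011.

521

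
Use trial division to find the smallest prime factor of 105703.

13

105703 is odd.
Digit sum 16, not divisible by 3.
Ends in 3: not divisible by 5.
7: 105703 = 7·15100 + 3
11: 105703 = 11·9609 + 4
13: 105703 = 13·8131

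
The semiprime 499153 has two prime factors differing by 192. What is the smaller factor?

Since p = q + 192, we have 499153 = q(q + 192), so q² + 192q − 499153 = 0.
Discriminant: 192² + 4·499153 = 36864 + 1996612 = 2033476; √2033476 = 1426.
q = (−192 + 1426)/2 = 617, and p = q + 192 = 809.
Check: 617 · 809 = 499153.

617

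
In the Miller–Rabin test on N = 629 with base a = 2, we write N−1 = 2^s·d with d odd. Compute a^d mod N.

15

629 − 1 = 628 = 2^2 · 157, so d = 157.
2^1 ≡ 2 (mod 629)
2^2 ≡ 2^2 = 4 ≡ 4 (mod 629)
2^4 ≡ 4^2 = 16 ≡ 16 (mod 629)
2^8 ≡ 16^2 = 256 ≡ 256 (mod 629)
2^16 ≡ 256^2 = 65536 ≡ 120 (mod 629)
2^32 ≡ 120^2 = 14400 ≡ 562 (mod 629)
2^64 ≡ 562^2 = 315844 ≡ 86 (mod 629)
2^128 ≡ 86^2 = 7396 ≡ 477 (mod 629)
157 = 128 + 16 + 8 + 4 + 1 in binary powers of 2.
So 2^157 ≡ 477 · 120 · 256 · 16 · 2 ≡ 15 (mod 629).
Squaring chain: 15 → 225; never reaches −1, so base 2 is a Miller–Rabin witness that 629 is composite.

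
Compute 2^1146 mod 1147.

2^1 ≡ 2 (mod 1147)
2^2 ≡ 2^2 = 4 ≡ 4 (mod 1147)
2^4 ≡ 4^2 = 16 ≡ 16 (mod 1147)
2^8 ≡ 16^2 = 256 ≡ 256 (mod 1147)
2^16 ≡ 256^2 = 65536 ≡ 157 (mod 1147)
2^32 ≡ 157^2 = 24649 ≡ 562 (mod 1147)
2^64 ≡ 562^2 = 315844 ≡ 419 (mod 1147)
2^128 ≡ 419^2 = 175561 ≡ 70 (mod 1147)
2^256 ≡ 70^2 = 4900 ≡ 312 (mod 1147)
2^512 ≡ 312^2 = 97344 ≡ 996 (mod 1147)
2^1024 ≡ 996^2 = 992016 ≡ 1008 (mod 1147)
1146 = 1024 + 64 + 32 + 16 + 8 + 2 in binary powers of 2.
So 2^1146 ≡ 1008 · 419 · 562 · 157 · 256 · 4 ≡ 529 (mod 1147).
Since 529 ≠ 1, base 2 is a Fermat witness: 1147 is composite.

529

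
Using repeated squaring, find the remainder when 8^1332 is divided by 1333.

64

8^1 ≡ 8 (mod 1333)
8^2 ≡ 8^2 = 64 ≡ 64 (mod 1333)
8^4 ≡ 64^2 = 4096 ≡ 97 (mod 1333)
8^8 ≡ 97^2 = 9409 ≡ 78 (mod 1333)
8^16 ≡ 78^2 = 6084 ≡ 752 (mod 1333)
8^32 ≡ 752^2 = 565504 ≡ 312 (mod 1333)
8^64 ≡ 312^2 = 97344 ≡ 35 (mod 1333)
8^128 ≡ 35^2 = 1225 ≡ 1225 (mod 1333)
8^256 ≡ 1225^2 = 1500625 ≡ 1000 (mod 1333)
8^512 ≡ 1000^2 = 1000000 ≡ 250 (mod 1333)
8^1024 ≡ 250^2 = 62500 ≡ 1182 (mod 1333)
1332 = 1024 + 256 + 32 + 16 + 4 in binary powers of 2.
So 8^1332 ≡ 1182 · 1000 · 312 · 752 · 97 ≡ 64 (mod 1333).
Since 64 ≠ 1, base 8 is a Fermat witness: 1333 is composite.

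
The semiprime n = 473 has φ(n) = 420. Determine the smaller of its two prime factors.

11

φ(n) = (p−1)(q−1) = n − (p+q) + 1, so p + q = 473 − 420 + 1 = 54.
p and q are the roots of t² − 54t + 473 = 0.
Discriminant: 54² − 4·473 = 2916 − 1892 = 1024; √1024 = 32.
q = (54 − 32)/2 = 11, p = (54 + 32)/2 = 43.
Check: 11 · 43 = 473.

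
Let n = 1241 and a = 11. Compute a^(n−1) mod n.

1172

11^1 ≡ 11 (mod 1241)
11^2 ≡ 11^2 = 121 ≡ 121 (mod 1241)
11^4 ≡ 121^2 = 14641 ≡ 990 (mod 1241)
11^8 ≡ 990^2 = 980100 ≡ 951 (mod 1241)
11^16 ≡ 951^2 = 904401 ≡ 953 (mod 1241)
11^32 ≡ 953^2 = 908209 ≡ 1038 (mod 1241)
11^64 ≡ 1038^2 = 1077444 ≡ 256 (mod 1241)
11^128 ≡ 256^2 = 65536 ≡ 1004 (mod 1241)
11^256 ≡ 1004^2 = 1008016 ≡ 324 (mod 1241)
11^512 ≡ 324^2 = 104976 ≡ 732 (mod 1241)
11^1024 ≡ 732^2 = 535824 ≡ 953 (mod 1241)
1240 = 1024 + 128 + 64 + 16 + 8 in binary powers of 2.
So 11^1240 ≡ 953 · 1004 · 256 · 953 · 951 ≡ 1172 (mod 1241).
Since 1172 ≠ 1, base 11 is a Fermat witness: 1241 is composite.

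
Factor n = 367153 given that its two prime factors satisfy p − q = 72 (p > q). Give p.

Since p = q + 72, we have 367153 = q(q + 72), so q² + 72q − 367153 = 0.
Discriminant: 72² + 4·367153 = 5184 + 1468612 = 1473796; √1473796 = 1214.
q = (−72 + 1214)/2 = 571, and p = q + 72 = 643.
Check: 571 · 643 = 367153.

643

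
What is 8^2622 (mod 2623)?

613

8^1 ≡ 8 (mod 2623)
8^2 ≡ 8^2 = 64 ≡ 64 (mod 2623)
8^4 ≡ 64^2 = 4096 ≡ 1473 (mod 2623)
8^8 ≡ 1473^2 = 2169729 ≡ 508 (mod 2623)
8^16 ≡ 508^2 = 258064 ≡ 1010 (mod 2623)
8^32 ≡ 1010^2 = 1020100 ≡ 2376 (mod 2623)
8^64 ≡ 2376^2 = 5645376 ≡ 680 (mod 2623)
8^128 ≡ 680^2 = 462400 ≡ 752 (mod 2623)
8^256 ≡ 752^2 = 565504 ≡ 1559 (mod 2623)
8^512 ≡ 1559^2 = 2430481 ≡ 1583 (mod 2623)
8^1024 ≡ 1583^2 = 2505889 ≡ 924 (mod 2623)
8^2048 ≡ 924^2 = 853776 ≡ 1301 (mod 2623)
2622 = 2048 + 512 + 32 + 16 + 8 + 4 + 2 in binary powers of 2.
So 8^2622 ≡ 1301 · 1583 · 2376 · 1010 · 508 · 1473 · 64 ≡ 613 (mod 2623).
Since 613 ≠ 1, base 8 is a Fermat witness: 2623 is composite.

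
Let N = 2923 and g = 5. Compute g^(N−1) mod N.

5^1 ≡ 5 (mod 2923)
5^2 ≡ 5^2 = 25 ≡ 25 (mod 2923)
5^4 ≡ 25^2 = 625 ≡ 625 (mod 2923)
5^8 ≡ 625^2 = 390625 ≡ 1866 (mod 2923)
5^16 ≡ 1866^2 = 3481956 ≡ 663 (mod 2923)
5^32 ≡ 663^2 = 439569 ≡ 1119 (mod 2923)
5^64 ≡ 1119^2 = 1252161 ≡ 1117 (mod 2923)
5^128 ≡ 1117^2 = 1247689 ≡ 2491 (mod 2923)
5^256 ≡ 2491^2 = 6205081 ≡ 2475 (mod 2923)
5^512 ≡ 2475^2 = 6125625 ≡ 1940 (mod 2923)
5^1024 ≡ 1940^2 = 3763600 ≡ 1699 (mod 2923)
5^2048 ≡ 1699^2 = 2886601 ≡ 1600 (mod 2923)
2922 = 2048 + 512 + 256 + 64 + 32 + 8 + 2 in binary powers of 2.
So 5^2922 ≡ 1600 · 1940 · 2475 · 1117 · 1119 · 1866 · 25 ≡ 936 (mod 2923).
Since 936 ≠ 1, base 5 is a Fermat witness: 2923 is composite.

936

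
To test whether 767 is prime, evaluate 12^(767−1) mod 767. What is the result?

508

12^1 ≡ 12 (mod 767)
12^2 ≡ 12^2 = 144 ≡ 144 (mod 767)
12^4 ≡ 144^2 = 20736 ≡ 27 (mod 767)
12^8 ≡ 27^2 = 729 ≡ 729 (mod 767)
12^16 ≡ 729^2 = 531441 ≡ 677 (mod 767)
12^32 ≡ 677^2 = 458329 ≡ 430 (mod 767)
12^64 ≡ 430^2 = 184900 ≡ 53 (mod 767)
12^128 ≡ 53^2 = 2809 ≡ 508 (mod 767)
12^256 ≡ 508^2 = 258064 ≡ 352 (mod 767)
12^512 ≡ 352^2 = 123904 ≡ 417 (mod 767)
766 = 512 + 128 + 64 + 32 + 16 + 8 + 4 + 2 in binary powers of 2.
So 12^766 ≡ 417 · 508 · 53 · 430 · 677 · 729 · 27 · 144 ≡ 508 (mod 767).
Since 508 ≠ 1, base 12 is a Fermat witness: 767 is composite.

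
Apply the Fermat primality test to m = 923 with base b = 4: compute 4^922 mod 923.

4^1 ≡ 4 (mod 923)
4^2 ≡ 4^2 = 16 ≡ 16 (mod 923)
4^4 ≡ 16^2 = 256 ≡ 256 (mod 923)
4^8 ≡ 256^2 = 65536 ≡ 3 (mod 923)
4^16 ≡ 3^2 = 9 ≡ 9 (mod 923)
4^32 ≡ 9^2 = 81 ≡ 81 (mod 923)
4^64 ≡ 81^2 = 6561 ≡ 100 (mod 923)
4^128 ≡ 100^2 = 10000 ≡ 770 (mod 923)
4^256 ≡ 770^2 = 592900 ≡ 334 (mod 923)
4^512 ≡ 334^2 = 111556 ≡ 796 (mod 923)
922 = 512 + 256 + 128 + 16 + 8 + 2 in binary powers of 2.
So 4^922 ≡ 796 · 334 · 770 · 9 · 3 · 16 ≡ 555 (mod 923).
Since 555 ≠ 1, base 4 is a Fermat witness: 923 is composite.

555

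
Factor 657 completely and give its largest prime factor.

657 = 3 · 219
219 = 3 · 73
73 is prime.
So 657 = 3^2 · 73; the largest prime factor is 73.

73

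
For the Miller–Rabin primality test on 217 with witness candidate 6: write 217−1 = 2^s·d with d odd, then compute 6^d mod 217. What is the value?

216

217 − 1 = 216 = 2^3 · 27, so d = 27.
6^1 ≡ 6 (mod 217)
6^2 ≡ 6^2 = 36 ≡ 36 (mod 217)
6^4 ≡ 36^2 = 1296 ≡ 211 (mod 217)
6^8 ≡ 211^2 = 44521 ≡ 36 (mod 217)
6^16 ≡ 36^2 = 1296 ≡ 211 (mod 217)
27 = 16 + 8 + 2 + 1 in binary powers of 2.
So 6^27 ≡ 211 · 36 · 36 · 6 ≡ 216 (mod 217).
Since 6^d ≡ 216 (mod 217), base 6 does not prove 217 composite.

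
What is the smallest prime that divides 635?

5

635 is odd.
Digit sum 14, not divisible by 3.
Ends in 5: divisible by 5.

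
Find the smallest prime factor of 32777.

32777 is odd.
Digit sum 26, not divisible by 3.
Ends in 7: not divisible by 5.
7: 32777 = 7·4682 + 3
11: 32777 = 11·2979 + 8
13: 32777 = 13·2521 + 4
17: 32777 = 17·1928 + 1
19: 32777 = 19·1725 + 2
23: 32777 = 23·1425 + 2
29: 32777 = 29·1130 + 7
31: 32777 = 31·1057 + 10
37: 32777 = 37·885 + 32
41: 32777 = 41·799 + 18
43: 32777 = 43·762 + 11
47: 32777 = 47·697 + 18
53: 32777 = 53·618 + 23
59: 32777 = 59·555 + 32
61: 32777 = 61·537 + 20
67: 32777 = 67·489 + 14
71: 32777 = 71·461 + 46
73: 32777 = 73·449

73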